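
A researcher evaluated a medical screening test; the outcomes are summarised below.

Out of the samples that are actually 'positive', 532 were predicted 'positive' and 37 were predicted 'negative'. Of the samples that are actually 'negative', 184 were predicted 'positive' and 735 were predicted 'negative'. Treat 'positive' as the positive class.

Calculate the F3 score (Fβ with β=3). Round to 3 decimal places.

0.911

Fβ = (1+β²)·TP / ((1+β²)·TP + β²·FN + FP), with β²=9
= 10·532 / (10·532 + 9·37 + 184) = 0.911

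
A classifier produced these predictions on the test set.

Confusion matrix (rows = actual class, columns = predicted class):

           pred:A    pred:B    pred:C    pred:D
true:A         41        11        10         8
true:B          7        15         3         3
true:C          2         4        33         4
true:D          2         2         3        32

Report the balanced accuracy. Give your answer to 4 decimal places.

Balanced accuracy = mean of per-class recall.
  A: recall = 41/70 = 0.58571
  B: recall = 15/28 = 0.53571
  C: recall = 33/43 = 0.76744
  D: recall = 32/39 = 0.82051
Mean = (0.58571 + 0.53571 + 0.76744 + 0.82051) / 4 = 0.6773

0.6773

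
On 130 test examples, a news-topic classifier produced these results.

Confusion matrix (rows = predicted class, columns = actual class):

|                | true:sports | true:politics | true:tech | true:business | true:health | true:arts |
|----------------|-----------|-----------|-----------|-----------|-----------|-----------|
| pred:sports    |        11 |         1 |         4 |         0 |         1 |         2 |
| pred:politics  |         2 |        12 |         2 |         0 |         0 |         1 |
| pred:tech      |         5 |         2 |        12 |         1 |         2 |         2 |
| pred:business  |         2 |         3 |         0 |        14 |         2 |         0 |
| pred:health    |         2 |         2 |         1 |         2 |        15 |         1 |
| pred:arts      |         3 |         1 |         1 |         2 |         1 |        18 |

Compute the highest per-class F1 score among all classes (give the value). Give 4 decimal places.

Per-class F1 score (2·TP/(2·TP+FP+FN)):
  sports: TP=11, FP=1+4+0+1+2=8, FN=2+5+2+2+3=14 → 22/44 = 0.50000
  politics: TP=12, FP=2+2+0+0+1=5, FN=1+2+3+2+1=9 → 24/38 = 0.63158
  tech: TP=12, FP=5+2+1+2+2=12, FN=4+2+0+1+1=8 → 24/44 = 0.54545
  business: TP=14, FP=2+3+0+2+0=7, FN=0+0+1+2+2=5 → 28/40 = 0.70000
  health: TP=15, FP=2+2+1+2+1=8, FN=1+0+2+2+1=6 → 30/44 = 0.68182
  arts: TP=18, FP=3+1+1+2+1=8, FN=2+1+2+0+1=6 → 36/50 = 0.72000
Highest is class 'arts' with F1 score = 0.7200.

0.7200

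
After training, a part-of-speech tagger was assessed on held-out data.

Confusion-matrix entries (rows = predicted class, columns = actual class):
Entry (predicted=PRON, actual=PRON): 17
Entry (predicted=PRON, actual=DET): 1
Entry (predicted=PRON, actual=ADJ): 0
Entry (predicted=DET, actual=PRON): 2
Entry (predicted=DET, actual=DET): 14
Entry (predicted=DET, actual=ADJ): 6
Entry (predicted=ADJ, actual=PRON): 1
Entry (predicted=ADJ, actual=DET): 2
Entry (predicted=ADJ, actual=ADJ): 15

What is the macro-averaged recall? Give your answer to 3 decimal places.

Per-class recall (TP/(TP+FN)):
  PRON: TP=17, FN=2+1=3 → 17/20 = 0.8500
  DET: TP=14, FN=1+2=3 → 14/17 = 0.8235
  ADJ: TP=15, FN=0+6=6 → 15/21 = 0.7143
Macro-recall = mean = (0.8500 + 0.8235 + 0.7143) / 3 = 0.796

0.796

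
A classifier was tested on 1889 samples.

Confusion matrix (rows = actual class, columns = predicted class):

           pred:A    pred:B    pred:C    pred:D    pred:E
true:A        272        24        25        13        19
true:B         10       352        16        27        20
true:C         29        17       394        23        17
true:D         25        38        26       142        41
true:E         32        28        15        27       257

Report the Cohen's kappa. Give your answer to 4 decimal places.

0.6843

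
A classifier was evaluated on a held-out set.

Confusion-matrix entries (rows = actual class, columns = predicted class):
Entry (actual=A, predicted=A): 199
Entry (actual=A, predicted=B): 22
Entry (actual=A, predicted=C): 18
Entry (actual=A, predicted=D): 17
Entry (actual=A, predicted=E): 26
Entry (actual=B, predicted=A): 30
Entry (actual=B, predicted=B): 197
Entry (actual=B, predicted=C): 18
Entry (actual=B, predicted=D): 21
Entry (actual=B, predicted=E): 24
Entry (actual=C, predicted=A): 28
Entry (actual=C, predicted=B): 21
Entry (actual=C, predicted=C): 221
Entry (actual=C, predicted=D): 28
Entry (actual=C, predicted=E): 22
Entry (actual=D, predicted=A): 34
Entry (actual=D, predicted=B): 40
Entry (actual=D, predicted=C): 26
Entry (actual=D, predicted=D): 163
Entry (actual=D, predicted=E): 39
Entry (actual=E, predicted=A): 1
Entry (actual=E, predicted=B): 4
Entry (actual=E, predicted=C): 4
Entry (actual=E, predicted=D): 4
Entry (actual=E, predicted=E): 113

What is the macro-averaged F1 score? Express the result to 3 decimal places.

0.673

Per-class F1 score (2·TP/(2·TP+FP+FN)):
  A: TP=199, FP=30+28+34+1=93, FN=22+18+17+26=83 → 398/574 = 0.6934
  B: TP=197, FP=22+21+40+4=87, FN=30+18+21+24=93 → 394/574 = 0.6864
  C: TP=221, FP=18+18+26+4=66, FN=28+21+28+22=99 → 442/607 = 0.7282
  D: TP=163, FP=17+21+28+4=70, FN=34+40+26+39=139 → 326/535 = 0.6093
  E: TP=113, FP=26+24+22+39=111, FN=1+4+4+4=13 → 226/350 = 0.6457
Macro-F1 score = mean = (0.6934 + 0.6864 + 0.7282 + 0.6093 + 0.6457) / 5 = 0.673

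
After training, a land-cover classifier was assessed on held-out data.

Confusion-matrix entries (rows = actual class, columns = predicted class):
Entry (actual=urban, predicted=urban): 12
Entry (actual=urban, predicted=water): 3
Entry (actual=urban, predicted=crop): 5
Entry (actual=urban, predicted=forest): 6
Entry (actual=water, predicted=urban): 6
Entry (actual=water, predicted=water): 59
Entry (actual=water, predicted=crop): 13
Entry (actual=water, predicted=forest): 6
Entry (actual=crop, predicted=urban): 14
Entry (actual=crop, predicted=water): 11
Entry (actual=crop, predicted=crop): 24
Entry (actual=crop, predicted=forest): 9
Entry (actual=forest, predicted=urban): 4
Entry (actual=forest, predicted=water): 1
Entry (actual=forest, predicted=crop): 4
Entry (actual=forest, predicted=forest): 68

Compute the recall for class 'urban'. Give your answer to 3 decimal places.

Treat 'urban' as positive and all other classes as negative.
recall = TP/(TP+FN).
urban: TP=12, FN=3+5+6=14 → 12/26 = 0.4615

0.462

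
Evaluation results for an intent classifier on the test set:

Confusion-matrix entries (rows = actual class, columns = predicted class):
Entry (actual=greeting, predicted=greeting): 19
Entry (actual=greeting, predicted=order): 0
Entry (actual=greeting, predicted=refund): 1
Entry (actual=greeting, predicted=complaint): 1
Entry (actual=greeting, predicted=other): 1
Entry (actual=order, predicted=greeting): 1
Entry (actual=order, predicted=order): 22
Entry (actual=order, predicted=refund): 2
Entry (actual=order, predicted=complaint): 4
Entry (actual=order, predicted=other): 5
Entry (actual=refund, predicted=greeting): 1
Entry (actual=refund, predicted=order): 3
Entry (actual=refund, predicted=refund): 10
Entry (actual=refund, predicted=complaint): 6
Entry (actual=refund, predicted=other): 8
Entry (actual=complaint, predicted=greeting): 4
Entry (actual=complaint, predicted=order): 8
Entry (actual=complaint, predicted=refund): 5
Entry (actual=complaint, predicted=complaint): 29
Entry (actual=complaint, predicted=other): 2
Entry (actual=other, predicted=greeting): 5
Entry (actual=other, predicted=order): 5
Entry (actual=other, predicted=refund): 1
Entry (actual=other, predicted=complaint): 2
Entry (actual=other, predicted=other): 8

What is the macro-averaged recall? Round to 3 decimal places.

Per-class recall (TP/(TP+FN)):
  greeting: TP=19, FN=0+1+1+1=3 → 19/22 = 0.8636
  order: TP=22, FN=1+2+4+5=12 → 22/34 = 0.6471
  refund: TP=10, FN=1+3+6+8=18 → 10/28 = 0.3571
  complaint: TP=29, FN=4+8+5+2=19 → 29/48 = 0.6042
  other: TP=8, FN=5+5+1+2=13 → 8/21 = 0.3810
Macro-recall = mean = (0.8636 + 0.6471 + 0.3571 + 0.6042 + 0.3810) / 5 = 0.571

0.571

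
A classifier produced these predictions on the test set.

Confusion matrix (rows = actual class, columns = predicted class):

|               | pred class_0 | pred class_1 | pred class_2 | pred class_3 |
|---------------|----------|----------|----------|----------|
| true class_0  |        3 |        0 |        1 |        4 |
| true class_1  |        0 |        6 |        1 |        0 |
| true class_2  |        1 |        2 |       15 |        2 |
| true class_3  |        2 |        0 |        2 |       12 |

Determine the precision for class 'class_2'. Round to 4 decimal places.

0.7895

precision = TP/(TP+FP).
class_2: TP=15, FP=1+1+2=4 → 15/19 = 0.78947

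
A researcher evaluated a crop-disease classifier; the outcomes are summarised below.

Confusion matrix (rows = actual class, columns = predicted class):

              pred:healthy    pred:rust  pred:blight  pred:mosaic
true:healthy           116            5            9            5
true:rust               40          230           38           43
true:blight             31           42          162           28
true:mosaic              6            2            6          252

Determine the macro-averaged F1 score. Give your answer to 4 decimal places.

0.7409

Per-class F1 score (2·TP/(2·TP+FP+FN)):
  healthy: TP=116, FP=40+31+6=77, FN=5+9+5=19 → 232/328 = 0.70732
  rust: TP=230, FP=5+42+2=49, FN=40+38+43=121 → 460/630 = 0.73016
  blight: TP=162, FP=9+38+6=53, FN=31+42+28=101 → 324/478 = 0.67782
  mosaic: TP=252, FP=5+43+28=76, FN=6+2+6=14 → 504/594 = 0.84848
Macro-F1 score = mean = (0.70732 + 0.73016 + 0.67782 + 0.84848) / 4 = 0.7409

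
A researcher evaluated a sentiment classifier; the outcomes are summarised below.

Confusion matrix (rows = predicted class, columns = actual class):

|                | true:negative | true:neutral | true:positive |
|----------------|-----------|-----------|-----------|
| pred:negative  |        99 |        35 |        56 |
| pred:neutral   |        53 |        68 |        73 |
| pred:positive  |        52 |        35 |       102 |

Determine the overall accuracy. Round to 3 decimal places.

Accuracy = trace / total = (99+68+102=269) / 573 = 269/573 = 0.469

0.469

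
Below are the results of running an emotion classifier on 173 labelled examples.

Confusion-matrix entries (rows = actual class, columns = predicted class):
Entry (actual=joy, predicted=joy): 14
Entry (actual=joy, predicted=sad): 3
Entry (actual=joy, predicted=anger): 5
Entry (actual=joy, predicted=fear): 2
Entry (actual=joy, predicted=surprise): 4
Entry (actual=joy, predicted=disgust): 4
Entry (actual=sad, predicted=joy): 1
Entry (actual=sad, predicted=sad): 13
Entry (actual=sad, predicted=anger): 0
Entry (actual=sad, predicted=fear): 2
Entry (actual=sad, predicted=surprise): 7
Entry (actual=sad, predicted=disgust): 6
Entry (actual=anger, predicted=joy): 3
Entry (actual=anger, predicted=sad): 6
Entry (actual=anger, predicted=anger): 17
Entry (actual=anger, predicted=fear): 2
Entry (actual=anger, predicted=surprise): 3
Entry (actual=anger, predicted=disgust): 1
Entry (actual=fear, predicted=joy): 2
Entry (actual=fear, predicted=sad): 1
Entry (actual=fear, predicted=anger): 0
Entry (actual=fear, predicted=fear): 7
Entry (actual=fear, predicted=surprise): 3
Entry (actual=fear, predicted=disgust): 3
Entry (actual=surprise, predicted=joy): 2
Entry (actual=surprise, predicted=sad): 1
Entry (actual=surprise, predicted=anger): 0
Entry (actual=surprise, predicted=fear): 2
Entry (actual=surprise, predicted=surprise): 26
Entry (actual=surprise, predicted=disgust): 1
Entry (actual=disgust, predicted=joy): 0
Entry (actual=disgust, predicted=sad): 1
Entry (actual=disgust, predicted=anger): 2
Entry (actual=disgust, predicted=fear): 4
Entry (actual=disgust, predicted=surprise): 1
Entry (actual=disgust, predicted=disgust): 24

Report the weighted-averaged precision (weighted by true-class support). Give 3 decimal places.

Per-class precision (TP/(TP+FP)):
  joy: TP=14, FP=1+3+2+2+0=8 → 14/22 = 0.6364
  sad: TP=13, FP=3+6+1+1+1=12 → 13/25 = 0.5200
  anger: TP=17, FP=5+0+0+0+2=7 → 17/24 = 0.7083
  fear: TP=7, FP=2+2+2+2+4=12 → 7/19 = 0.3684
  surprise: TP=26, FP=4+7+3+3+1=18 → 26/44 = 0.5909
  disgust: TP=24, FP=4+6+1+3+1=15 → 24/39 = 0.6154
Weighted-precision = Σ (supportᵢ/N)·precisionᵢ with N=173: (32/173)·0.6364 + (29/173)·0.5200 + (32/173)·0.7083 + (16/173)·0.3684 + (32/173)·0.5909 + (32/173)·0.6154 = 0.593

0.593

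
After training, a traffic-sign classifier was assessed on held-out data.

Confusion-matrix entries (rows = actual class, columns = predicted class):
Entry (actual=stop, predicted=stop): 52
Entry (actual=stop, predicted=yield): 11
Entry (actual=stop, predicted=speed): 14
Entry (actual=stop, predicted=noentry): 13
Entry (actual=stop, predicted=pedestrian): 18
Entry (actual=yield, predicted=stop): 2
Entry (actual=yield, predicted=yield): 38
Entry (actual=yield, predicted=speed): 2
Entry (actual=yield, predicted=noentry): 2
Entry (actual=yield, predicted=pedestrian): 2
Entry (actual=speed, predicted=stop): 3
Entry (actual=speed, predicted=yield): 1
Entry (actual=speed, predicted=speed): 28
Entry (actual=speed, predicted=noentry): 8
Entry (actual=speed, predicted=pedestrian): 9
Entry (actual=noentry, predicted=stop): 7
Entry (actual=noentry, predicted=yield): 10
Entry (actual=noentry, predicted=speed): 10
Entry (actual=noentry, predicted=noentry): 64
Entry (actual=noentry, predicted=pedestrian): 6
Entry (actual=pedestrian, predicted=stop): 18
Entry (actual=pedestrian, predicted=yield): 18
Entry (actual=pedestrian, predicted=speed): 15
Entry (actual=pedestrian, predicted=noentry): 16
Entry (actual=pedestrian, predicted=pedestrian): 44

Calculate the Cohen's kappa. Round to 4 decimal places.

Observed agreement pₒ = trace/N = 226/411 = 0.54988
Expected agreement pₑ = Σ (rowᵢ·colᵢ)/N² = (108·82 + 46·78 + 49·69 + 97·103 + 111·79)/411² = 0.20474
κ = (pₒ − pₑ)/(1 − pₑ) = (0.54988 − 0.20474)/(1 − 0.20474) = 0.4340

0.4340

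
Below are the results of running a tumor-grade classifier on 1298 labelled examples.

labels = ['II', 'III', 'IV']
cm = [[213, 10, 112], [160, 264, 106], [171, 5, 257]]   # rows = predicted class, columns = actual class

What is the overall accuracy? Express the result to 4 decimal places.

Accuracy = trace / total = (213+264+257=734) / 1298 = 734/1298 = 0.5655

0.5655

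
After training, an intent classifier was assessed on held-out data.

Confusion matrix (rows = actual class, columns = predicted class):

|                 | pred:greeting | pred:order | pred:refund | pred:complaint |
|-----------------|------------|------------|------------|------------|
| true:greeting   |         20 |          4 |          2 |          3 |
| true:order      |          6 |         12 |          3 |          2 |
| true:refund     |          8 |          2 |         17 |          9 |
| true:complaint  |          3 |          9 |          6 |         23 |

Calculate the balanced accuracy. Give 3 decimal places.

0.561

Balanced accuracy = mean of per-class recall.
  greeting: recall = 20/29 = 0.6897
  order: recall = 12/23 = 0.5217
  refund: recall = 17/36 = 0.4722
  complaint: recall = 23/41 = 0.5610
Mean = (0.6897 + 0.5217 + 0.4722 + 0.5610) / 4 = 0.561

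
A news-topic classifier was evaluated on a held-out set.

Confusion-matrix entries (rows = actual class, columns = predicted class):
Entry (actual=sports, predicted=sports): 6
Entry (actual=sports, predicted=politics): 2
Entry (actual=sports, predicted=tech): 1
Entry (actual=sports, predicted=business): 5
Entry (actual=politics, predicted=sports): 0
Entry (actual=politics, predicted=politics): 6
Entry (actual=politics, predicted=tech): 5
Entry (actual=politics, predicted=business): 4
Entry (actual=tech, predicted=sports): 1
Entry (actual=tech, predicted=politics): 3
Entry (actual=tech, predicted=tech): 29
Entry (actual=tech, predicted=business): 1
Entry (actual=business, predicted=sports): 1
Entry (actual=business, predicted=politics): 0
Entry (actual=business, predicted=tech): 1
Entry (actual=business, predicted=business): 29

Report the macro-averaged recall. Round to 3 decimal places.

Per-class recall (TP/(TP+FN)):
  sports: TP=6, FN=2+1+5=8 → 6/14 = 0.4286
  politics: TP=6, FN=0+5+4=9 → 6/15 = 0.4000
  tech: TP=29, FN=1+3+1=5 → 29/34 = 0.8529
  business: TP=29, FN=1+0+1=2 → 29/31 = 0.9355
Macro-recall = mean = (0.4286 + 0.4000 + 0.8529 + 0.9355) / 4 = 0.654

0.654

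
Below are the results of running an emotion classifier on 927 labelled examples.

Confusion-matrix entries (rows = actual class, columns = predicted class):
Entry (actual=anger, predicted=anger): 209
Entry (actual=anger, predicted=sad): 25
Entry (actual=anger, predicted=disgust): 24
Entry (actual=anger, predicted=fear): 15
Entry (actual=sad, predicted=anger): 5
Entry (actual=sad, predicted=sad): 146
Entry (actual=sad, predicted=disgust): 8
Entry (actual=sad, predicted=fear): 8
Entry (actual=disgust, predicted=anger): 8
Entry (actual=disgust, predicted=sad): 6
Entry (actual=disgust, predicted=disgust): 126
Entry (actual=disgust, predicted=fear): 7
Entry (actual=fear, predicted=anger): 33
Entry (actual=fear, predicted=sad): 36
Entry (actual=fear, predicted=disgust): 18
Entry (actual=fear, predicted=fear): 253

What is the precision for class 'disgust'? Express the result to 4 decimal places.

Treat 'disgust' as positive and all other classes as negative.
precision = TP/(TP+FP).
disgust: TP=126, FP=24+8+18=50 → 126/176 = 0.71591

0.7159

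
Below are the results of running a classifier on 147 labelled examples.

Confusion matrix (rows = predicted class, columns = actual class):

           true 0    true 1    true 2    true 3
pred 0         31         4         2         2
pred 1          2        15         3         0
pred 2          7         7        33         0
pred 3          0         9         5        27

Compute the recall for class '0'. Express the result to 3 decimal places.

0.775

Treat '0' as positive and all other classes as negative.
recall = TP/(TP+FN).
0: TP=31, FN=2+7+0=9 → 31/40 = 0.7750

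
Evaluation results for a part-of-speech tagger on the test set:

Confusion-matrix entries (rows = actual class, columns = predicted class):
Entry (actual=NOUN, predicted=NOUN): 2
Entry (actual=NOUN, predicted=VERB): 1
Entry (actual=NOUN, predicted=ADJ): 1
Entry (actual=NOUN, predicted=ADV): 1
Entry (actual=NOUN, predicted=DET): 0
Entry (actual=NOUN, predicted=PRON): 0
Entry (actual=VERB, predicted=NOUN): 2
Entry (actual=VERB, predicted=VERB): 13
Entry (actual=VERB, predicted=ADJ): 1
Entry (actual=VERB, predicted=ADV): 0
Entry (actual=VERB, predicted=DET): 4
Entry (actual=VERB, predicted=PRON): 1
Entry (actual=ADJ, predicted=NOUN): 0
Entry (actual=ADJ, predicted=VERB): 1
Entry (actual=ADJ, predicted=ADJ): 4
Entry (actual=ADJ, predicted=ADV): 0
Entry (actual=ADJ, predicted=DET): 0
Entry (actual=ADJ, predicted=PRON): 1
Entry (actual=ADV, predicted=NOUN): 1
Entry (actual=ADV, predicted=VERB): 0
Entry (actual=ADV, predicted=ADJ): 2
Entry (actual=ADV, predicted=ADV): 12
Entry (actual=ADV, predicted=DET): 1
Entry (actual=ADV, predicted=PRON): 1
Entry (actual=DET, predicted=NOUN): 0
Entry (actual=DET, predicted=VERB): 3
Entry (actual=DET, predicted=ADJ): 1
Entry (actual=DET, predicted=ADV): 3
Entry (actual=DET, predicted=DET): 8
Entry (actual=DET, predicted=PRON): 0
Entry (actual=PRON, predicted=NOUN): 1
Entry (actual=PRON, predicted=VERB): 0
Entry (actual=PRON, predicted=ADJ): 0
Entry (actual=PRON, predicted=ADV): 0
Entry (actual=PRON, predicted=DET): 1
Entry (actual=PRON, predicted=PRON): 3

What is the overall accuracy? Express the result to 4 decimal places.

0.6087

Accuracy = trace / total = (2+13+4+12+8+3=42) / 69 = 42/69 = 0.6087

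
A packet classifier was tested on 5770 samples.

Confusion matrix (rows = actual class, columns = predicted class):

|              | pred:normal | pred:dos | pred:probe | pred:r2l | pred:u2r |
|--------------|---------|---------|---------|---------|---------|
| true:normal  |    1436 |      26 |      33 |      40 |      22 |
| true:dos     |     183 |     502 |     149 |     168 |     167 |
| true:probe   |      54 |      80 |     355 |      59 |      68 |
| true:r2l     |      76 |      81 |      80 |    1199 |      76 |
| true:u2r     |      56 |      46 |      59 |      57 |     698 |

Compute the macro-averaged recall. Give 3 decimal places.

Per-class recall (TP/(TP+FN)):
  normal: TP=1436, FN=26+33+40+22=121 → 1436/1557 = 0.9223
  dos: TP=502, FN=183+149+168+167=667 → 502/1169 = 0.4294
  probe: TP=355, FN=54+80+59+68=261 → 355/616 = 0.5763
  r2l: TP=1199, FN=76+81+80+76=313 → 1199/1512 = 0.7930
  u2r: TP=698, FN=56+46+59+57=218 → 698/916 = 0.7620
Macro-recall = mean = (0.9223 + 0.4294 + 0.5763 + 0.7930 + 0.7620) / 5 = 0.697

0.697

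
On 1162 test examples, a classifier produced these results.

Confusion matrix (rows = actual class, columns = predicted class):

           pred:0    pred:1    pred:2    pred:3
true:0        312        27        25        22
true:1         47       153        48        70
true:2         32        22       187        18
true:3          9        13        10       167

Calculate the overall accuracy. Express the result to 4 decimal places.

Accuracy = trace / total = (312+153+187+167=819) / 1162 = 819/1162 = 0.7048

0.7048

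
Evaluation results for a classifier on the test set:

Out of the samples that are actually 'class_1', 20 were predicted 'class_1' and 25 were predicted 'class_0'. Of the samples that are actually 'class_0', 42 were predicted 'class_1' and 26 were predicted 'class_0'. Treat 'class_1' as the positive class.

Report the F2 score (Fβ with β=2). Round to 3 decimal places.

0.413

Fβ = (1+β²)·TP / ((1+β²)·TP + β²·FN + FP), with β²=4
= 5·20 / (5·20 + 4·25 + 42) = 0.413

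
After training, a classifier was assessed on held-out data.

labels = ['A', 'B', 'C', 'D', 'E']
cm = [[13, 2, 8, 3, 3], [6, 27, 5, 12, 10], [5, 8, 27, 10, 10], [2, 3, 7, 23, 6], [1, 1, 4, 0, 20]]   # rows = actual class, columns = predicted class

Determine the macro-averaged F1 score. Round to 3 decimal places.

0.507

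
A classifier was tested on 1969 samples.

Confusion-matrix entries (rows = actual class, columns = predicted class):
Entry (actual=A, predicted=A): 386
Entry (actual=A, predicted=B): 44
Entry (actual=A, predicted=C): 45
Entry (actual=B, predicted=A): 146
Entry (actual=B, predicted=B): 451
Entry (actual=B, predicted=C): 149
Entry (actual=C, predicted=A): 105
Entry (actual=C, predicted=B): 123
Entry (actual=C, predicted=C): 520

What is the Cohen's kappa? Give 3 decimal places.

0.533

Observed agreement pₒ = trace/N = 1357/1969 = 0.6892
Expected agreement pₑ = Σ (rowᵢ·colᵢ)/N² = (475·637 + 746·618 + 748·714)/1969² = 0.3347
κ = (pₒ − pₑ)/(1 − pₑ) = (0.6892 − 0.3347)/(1 − 0.3347) = 0.533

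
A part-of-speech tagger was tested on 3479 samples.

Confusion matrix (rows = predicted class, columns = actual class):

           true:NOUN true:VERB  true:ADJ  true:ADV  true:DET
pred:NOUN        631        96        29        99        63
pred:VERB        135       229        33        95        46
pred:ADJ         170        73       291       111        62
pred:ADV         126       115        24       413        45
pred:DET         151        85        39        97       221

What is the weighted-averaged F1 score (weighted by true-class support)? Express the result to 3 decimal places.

Per-class F1 score (2·TP/(2·TP+FP+FN)):
  NOUN: TP=631, FP=96+29+99+63=287, FN=135+170+126+151=582 → 1262/2131 = 0.5922
  VERB: TP=229, FP=135+33+95+46=309, FN=96+73+115+85=369 → 458/1136 = 0.4032
  ADJ: TP=291, FP=170+73+111+62=416, FN=29+33+24+39=125 → 582/1123 = 0.5183
  ADV: TP=413, FP=126+115+24+45=310, FN=99+95+111+97=402 → 826/1538 = 0.5371
  DET: TP=221, FP=151+85+39+97=372, FN=63+46+62+45=216 → 442/1030 = 0.4291
Weighted-F1 score = Σ (supportᵢ/N)·F1 scoreᵢ with N=3479: (1213/3479)·0.5922 + (598/3479)·0.4032 + (416/3479)·0.5183 + (815/3479)·0.5371 + (437/3479)·0.4291 = 0.517

0.517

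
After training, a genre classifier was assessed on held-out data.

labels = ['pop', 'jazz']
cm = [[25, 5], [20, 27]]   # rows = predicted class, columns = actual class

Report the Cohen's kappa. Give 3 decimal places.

0.374

Observed agreement pₒ = trace/N = 52/77 = 0.6753
Expected agreement pₑ = Σ (rowᵢ·colᵢ)/N² = (45·30 + 32·47)/77² = 0.4814
κ = (pₒ − pₑ)/(1 − pₑ) = (0.6753 − 0.4814)/(1 − 0.4814) = 0.374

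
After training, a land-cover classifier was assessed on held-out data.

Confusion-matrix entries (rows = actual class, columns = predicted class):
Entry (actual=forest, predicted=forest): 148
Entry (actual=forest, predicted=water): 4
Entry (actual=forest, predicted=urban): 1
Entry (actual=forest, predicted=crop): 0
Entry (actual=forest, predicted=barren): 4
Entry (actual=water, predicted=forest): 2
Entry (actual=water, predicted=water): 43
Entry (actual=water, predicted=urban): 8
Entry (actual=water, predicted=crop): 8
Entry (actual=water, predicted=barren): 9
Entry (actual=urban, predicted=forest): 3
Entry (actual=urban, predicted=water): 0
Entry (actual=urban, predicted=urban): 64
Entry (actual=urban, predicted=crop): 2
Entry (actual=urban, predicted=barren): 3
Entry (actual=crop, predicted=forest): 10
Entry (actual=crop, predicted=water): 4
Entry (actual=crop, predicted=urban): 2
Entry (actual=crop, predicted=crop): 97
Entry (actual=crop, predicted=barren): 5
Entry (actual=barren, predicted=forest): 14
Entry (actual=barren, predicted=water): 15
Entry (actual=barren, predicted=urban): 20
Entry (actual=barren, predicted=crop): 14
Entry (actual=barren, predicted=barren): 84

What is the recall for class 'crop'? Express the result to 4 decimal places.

Take TP from the diagonal, FP from the rest of the 'crop' prediction marginal, FN from the rest of the 'crop' actual marginal.
recall = TP/(TP+FN).
crop: TP=97, FN=10+4+2+5=21 → 97/118 = 0.82203

0.8220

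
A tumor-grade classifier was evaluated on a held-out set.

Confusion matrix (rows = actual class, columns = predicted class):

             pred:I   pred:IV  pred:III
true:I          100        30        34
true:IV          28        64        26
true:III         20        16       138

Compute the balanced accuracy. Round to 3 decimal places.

0.648

Balanced accuracy = mean of per-class recall.
  I: recall = 100/164 = 0.6098
  IV: recall = 64/118 = 0.5424
  III: recall = 138/174 = 0.7931
Mean = (0.6098 + 0.5424 + 0.7931) / 3 = 0.648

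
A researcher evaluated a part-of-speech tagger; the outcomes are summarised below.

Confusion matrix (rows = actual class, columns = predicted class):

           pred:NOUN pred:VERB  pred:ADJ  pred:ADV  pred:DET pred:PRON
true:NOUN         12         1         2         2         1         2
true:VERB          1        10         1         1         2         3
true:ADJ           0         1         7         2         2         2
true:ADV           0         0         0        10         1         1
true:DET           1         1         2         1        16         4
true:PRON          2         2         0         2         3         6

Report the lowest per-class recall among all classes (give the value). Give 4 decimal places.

0.4000

Per-class recall (TP/(TP+FN)):
  NOUN: TP=12, FN=1+2+2+1+2=8 → 12/20 = 0.60000
  VERB: TP=10, FN=1+1+1+2+3=8 → 10/18 = 0.55556
  ADJ: TP=7, FN=0+1+2+2+2=7 → 7/14 = 0.50000
  ADV: TP=10, FN=0+0+0+1+1=2 → 10/12 = 0.83333
  DET: TP=16, FN=1+1+2+1+4=9 → 16/25 = 0.64000
  PRON: TP=6, FN=2+2+0+2+3=9 → 6/15 = 0.40000
Lowest is class 'PRON' with recall = 0.4000.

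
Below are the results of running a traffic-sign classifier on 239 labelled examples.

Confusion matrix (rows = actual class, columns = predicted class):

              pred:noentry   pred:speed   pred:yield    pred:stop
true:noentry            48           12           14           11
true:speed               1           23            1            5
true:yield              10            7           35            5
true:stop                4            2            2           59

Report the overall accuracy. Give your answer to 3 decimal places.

Accuracy = trace / total = (48+23+35+59=165) / 239 = 165/239 = 0.690

0.690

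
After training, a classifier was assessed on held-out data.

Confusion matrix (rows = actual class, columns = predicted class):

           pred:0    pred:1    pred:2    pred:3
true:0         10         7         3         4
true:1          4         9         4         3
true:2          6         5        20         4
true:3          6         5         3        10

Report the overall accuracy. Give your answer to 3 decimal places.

Accuracy = trace / total = (10+9+20+10=49) / 103 = 49/103 = 0.476

0.476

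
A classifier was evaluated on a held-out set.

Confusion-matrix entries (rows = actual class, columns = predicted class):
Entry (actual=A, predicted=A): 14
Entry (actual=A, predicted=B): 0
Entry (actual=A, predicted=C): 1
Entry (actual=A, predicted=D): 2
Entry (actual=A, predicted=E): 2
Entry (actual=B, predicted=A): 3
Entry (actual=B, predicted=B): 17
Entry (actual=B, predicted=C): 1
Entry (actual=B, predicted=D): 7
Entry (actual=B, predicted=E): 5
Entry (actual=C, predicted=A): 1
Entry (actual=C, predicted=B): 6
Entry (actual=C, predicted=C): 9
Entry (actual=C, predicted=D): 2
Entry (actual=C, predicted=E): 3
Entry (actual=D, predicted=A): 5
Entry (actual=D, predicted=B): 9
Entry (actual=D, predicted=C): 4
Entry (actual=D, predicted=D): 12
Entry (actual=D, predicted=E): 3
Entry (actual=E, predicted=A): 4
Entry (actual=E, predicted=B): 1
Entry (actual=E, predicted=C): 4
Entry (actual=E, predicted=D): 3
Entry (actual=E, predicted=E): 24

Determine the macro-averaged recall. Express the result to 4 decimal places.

0.5422

Per-class recall (TP/(TP+FN)):
  A: TP=14, FN=0+1+2+2=5 → 14/19 = 0.73684
  B: TP=17, FN=3+1+7+5=16 → 17/33 = 0.51515
  C: TP=9, FN=1+6+2+3=12 → 9/21 = 0.42857
  D: TP=12, FN=5+9+4+3=21 → 12/33 = 0.36364
  E: TP=24, FN=4+1+4+3=12 → 24/36 = 0.66667
Macro-recall = mean = (0.73684 + 0.51515 + 0.42857 + 0.36364 + 0.66667) / 5 = 0.5422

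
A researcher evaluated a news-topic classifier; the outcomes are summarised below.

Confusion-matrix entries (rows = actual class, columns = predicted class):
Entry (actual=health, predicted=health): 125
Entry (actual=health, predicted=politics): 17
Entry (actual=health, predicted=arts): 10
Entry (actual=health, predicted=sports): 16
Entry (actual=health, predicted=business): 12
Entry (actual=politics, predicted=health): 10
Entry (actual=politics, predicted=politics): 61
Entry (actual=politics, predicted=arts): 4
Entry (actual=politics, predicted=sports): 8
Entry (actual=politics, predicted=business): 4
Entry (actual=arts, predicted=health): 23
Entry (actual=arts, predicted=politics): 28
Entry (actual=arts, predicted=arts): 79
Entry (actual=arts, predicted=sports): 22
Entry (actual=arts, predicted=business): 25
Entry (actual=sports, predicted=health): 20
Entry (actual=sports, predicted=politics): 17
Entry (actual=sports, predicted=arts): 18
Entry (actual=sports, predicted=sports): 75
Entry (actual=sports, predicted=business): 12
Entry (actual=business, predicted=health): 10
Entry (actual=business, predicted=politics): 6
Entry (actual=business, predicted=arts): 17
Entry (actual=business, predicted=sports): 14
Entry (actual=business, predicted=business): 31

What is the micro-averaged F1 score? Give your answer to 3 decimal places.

Micro-averaging pools counts across classes: ΣTP=371, ΣFP=293, ΣFN=293.
Micro-F1 score = 2·TP/(2·TP+FP+FN) on pooled counts = 0.559 (equals overall accuracy in single-label multiclass).

0.559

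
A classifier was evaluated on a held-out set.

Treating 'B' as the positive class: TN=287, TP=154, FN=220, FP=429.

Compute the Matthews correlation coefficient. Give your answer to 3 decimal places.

MCC = (TP·TN − FP·FN) / √((TP+FP)(TP+FN)(TN+FP)(TN+FN))
Numerator = 154·287 − 429·220 = -50182
Denominator = √(583·374·716·507) = √79151862504 = 281339.4080
MCC = -50182 / 281339.4080 = -0.178

-0.178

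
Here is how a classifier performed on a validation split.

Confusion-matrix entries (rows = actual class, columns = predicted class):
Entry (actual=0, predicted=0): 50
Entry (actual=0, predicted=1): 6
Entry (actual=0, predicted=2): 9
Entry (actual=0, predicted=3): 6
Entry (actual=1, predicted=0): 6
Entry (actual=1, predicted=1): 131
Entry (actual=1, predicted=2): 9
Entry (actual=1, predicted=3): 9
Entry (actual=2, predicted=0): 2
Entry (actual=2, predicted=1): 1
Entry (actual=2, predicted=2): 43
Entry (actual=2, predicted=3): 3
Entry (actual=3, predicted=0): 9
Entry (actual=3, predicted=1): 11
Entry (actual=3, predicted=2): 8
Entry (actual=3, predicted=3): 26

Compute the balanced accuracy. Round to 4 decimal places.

Balanced accuracy = mean of per-class recall.
  0: recall = 50/71 = 0.70423
  1: recall = 131/155 = 0.84516
  2: recall = 43/49 = 0.87755
  3: recall = 26/54 = 0.48148
Mean = (0.70423 + 0.84516 + 0.87755 + 0.48148) / 4 = 0.7271

0.7271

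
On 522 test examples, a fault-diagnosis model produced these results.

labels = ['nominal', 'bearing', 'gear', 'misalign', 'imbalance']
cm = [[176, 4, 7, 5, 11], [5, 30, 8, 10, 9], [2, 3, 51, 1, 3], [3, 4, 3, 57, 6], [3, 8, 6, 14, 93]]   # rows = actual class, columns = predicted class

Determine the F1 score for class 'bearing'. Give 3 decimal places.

0.541

Treat 'bearing' as positive and all other classes as negative.
F1 score = 2·TP/(2·TP+FP+FN).
bearing: TP=30, FP=4+3+4+8=19, FN=5+8+10+9=32 → 60/111 = 0.5405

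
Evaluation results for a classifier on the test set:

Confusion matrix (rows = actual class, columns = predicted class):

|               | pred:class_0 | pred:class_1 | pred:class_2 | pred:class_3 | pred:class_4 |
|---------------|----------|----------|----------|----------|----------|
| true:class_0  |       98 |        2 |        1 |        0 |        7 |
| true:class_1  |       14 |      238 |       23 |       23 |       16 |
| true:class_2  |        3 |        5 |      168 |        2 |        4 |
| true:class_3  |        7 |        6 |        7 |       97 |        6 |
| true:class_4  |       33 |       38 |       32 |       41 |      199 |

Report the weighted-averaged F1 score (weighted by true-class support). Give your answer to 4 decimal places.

0.7451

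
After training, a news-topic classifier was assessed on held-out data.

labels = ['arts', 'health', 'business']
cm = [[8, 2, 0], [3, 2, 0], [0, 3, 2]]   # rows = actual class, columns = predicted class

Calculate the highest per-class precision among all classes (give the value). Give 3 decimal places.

1.000

Per-class precision (TP/(TP+FP)):
  arts: TP=8, FP=3+0=3 → 8/11 = 0.7273
  health: TP=2, FP=2+3=5 → 2/7 = 0.2857
  business: TP=2, FP=0+0=0 → 2/2 = 1.0000
Highest is class 'business' with precision = 1.000.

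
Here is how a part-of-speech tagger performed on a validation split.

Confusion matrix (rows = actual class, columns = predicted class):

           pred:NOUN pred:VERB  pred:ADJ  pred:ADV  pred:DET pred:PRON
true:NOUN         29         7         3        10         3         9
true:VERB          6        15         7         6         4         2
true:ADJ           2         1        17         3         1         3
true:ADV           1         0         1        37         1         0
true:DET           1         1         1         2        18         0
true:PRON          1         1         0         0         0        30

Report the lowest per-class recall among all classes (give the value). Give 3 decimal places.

Per-class recall (TP/(TP+FN)):
  NOUN: TP=29, FN=7+3+10+3+9=32 → 29/61 = 0.4754
  VERB: TP=15, FN=6+7+6+4+2=25 → 15/40 = 0.3750
  ADJ: TP=17, FN=2+1+3+1+3=10 → 17/27 = 0.6296
  ADV: TP=37, FN=1+0+1+1+0=3 → 37/40 = 0.9250
  DET: TP=18, FN=1+1+1+2+0=5 → 18/23 = 0.7826
  PRON: TP=30, FN=1+1+0+0+0=2 → 30/32 = 0.9375
Lowest is class 'VERB' with recall = 0.375.

0.375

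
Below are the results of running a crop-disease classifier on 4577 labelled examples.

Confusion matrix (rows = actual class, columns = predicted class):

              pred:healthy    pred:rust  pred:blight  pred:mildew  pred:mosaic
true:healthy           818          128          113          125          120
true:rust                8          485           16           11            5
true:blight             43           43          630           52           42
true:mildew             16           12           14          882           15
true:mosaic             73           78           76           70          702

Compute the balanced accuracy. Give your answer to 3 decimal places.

Balanced accuracy = mean of per-class recall.
  healthy: recall = 818/1304 = 0.6273
  rust: recall = 485/525 = 0.9238
  blight: recall = 630/810 = 0.7778
  mildew: recall = 882/939 = 0.9393
  mosaic: recall = 702/999 = 0.7027
Mean = (0.6273 + 0.9238 + 0.7778 + 0.9393 + 0.7027) / 5 = 0.794

0.794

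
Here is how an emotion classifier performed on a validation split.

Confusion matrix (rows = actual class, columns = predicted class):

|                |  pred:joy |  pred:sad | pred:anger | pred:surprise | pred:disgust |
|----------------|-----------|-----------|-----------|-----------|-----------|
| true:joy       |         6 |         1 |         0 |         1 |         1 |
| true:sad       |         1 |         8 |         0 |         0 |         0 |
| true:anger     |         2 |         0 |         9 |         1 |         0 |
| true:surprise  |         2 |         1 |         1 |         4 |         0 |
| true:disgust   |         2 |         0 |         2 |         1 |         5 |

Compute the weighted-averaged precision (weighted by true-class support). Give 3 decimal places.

0.693

Per-class precision (TP/(TP+FP)):
  joy: TP=6, FP=1+2+2+2=7 → 6/13 = 0.4615
  sad: TP=8, FP=1+0+1+0=2 → 8/10 = 0.8000
  anger: TP=9, FP=0+0+1+2=3 → 9/12 = 0.7500
  surprise: TP=4, FP=1+0+1+1=3 → 4/7 = 0.5714
  disgust: TP=5, FP=1+0+0+0=1 → 5/6 = 0.8333
Weighted-precision = Σ (supportᵢ/N)·precisionᵢ with N=48: (9/48)·0.4615 + (9/48)·0.8000 + (12/48)·0.7500 + (8/48)·0.5714 + (10/48)·0.8333 = 0.693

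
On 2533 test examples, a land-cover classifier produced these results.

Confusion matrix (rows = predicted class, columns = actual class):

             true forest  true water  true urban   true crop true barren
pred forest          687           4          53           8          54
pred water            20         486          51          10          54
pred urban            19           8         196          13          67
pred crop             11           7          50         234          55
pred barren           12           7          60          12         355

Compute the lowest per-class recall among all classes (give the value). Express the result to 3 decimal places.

0.478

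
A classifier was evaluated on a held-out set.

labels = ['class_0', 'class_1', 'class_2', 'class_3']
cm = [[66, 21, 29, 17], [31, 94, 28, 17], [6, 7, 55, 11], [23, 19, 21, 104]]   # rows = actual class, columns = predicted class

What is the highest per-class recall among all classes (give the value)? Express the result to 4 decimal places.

Per-class recall (TP/(TP+FN)):
  class_0: TP=66, FN=21+29+17=67 → 66/133 = 0.49624
  class_1: TP=94, FN=31+28+17=76 → 94/170 = 0.55294
  class_2: TP=55, FN=6+7+11=24 → 55/79 = 0.69620
  class_3: TP=104, FN=23+19+21=63 → 104/167 = 0.62275
Highest is class 'class_2' with recall = 0.6962.

0.6962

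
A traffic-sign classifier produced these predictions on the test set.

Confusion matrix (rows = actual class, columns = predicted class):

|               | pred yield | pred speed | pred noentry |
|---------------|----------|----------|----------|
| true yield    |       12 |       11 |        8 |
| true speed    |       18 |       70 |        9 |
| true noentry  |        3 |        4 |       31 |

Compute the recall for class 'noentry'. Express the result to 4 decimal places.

One-vs-rest for 'noentry': TP = diagonal; FP = other classes predicted 'noentry'; FN = 'noentry' predicted as other.
recall = TP/(TP+FN).
noentry: TP=31, FN=3+4=7 → 31/38 = 0.81579

0.8158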